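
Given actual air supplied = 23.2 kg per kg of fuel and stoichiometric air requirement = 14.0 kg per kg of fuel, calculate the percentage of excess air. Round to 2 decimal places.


Excess air = actual - stoichiometric = 23.2 - 14.0 = 9.20 kg/kg fuel
Excess air % = (excess / stoich) * 100 = (9.20 / 14.0) * 100 = 65.71%


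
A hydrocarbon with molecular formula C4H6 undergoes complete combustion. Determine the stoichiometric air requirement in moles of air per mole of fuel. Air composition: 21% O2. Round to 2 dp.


Balanced combustion: C4H6 + 5.5 O2 -> 4 CO2 + 3 H2O
O2 needed = C + H/4 = 4 + 6/4 = 5.50 moles
Air moles = O2 / 0.21 = 5.50 / 0.21 = 26.19 moles air


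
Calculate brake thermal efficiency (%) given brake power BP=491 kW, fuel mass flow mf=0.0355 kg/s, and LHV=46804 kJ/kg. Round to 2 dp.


eta_BTE = (BP / (mf * LHV)) * 100
Denominator = 0.0355 * 46804 = 1661.5420 kW
eta_BTE = (491 / 1661.5420) * 100 = 29.55%


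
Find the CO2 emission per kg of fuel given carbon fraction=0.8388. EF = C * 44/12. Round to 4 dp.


EF = C_frac * (M_CO2 / M_C)
EF = 0.8388 * (44/12)
EF = 0.8388 * 3.666667 = 3.0756 kg_CO2/kg_fuel


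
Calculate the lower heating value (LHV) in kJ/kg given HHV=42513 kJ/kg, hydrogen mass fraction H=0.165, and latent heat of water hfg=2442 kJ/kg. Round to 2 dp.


LHV = HHV - hfg * 9 * H
Water correction = 2442 * 9 * 0.165 = 3626.370 kJ/kg
LHV = 42513 - 3626.370 = 38886.63 kJ/kg


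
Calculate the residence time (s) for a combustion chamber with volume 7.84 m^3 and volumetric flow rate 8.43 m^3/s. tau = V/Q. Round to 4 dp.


tau = V / Q_flow
tau = 7.84 / 8.43 = 0.9300 s


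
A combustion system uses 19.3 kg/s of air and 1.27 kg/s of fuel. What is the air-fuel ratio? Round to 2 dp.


AFR = m_air / m_fuel
AFR = 19.3 / 1.27 = 15.20


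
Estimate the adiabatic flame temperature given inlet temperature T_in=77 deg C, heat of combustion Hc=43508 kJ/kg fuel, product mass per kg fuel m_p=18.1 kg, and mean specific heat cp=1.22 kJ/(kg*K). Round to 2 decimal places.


T_ad = T_in + Hc / (m_p * cp)
Denominator = 18.1 * 1.22 = 22.0820
Temperature rise = 43508 / 22.0820 = 1970.29 K
T_ad = 77 + 1970.29 = 2047.29 deg C


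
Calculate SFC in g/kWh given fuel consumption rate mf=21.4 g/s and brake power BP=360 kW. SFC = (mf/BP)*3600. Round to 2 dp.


SFC = (mf / BP) * 3600
Rate = 21.4 / 360 = 0.059444 g/(s*kW)
SFC = 0.059444 * 3600 = 214.00 g/kWh


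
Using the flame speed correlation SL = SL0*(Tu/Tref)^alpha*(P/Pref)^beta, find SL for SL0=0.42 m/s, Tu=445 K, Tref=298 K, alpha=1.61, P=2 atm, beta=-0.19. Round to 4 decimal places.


SL = SL0 * (Tu/Tref)^alpha * (P/Pref)^beta
T ratio = 445/298 = 1.49328859
(T ratio)^alpha = 1.49328859^1.61 = 1.907091
(P/Pref)^beta = 2^(-0.19) = 0.876606
SL = 0.42 * 1.907091 * 0.876606 = 0.7021 m/s


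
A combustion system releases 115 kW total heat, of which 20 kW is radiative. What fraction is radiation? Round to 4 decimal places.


f_rad = Q_rad / Q_total
f_rad = 20 / 115 = 0.1739


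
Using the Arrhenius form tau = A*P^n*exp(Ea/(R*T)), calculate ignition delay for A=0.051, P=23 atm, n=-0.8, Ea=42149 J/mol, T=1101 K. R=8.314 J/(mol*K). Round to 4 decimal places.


tau = A * P^n * exp(Ea/(R*T))
P^n = 23^(-0.8) = 0.08139875
Ea/(R*T) = 42149/(8.314*1101) = 4.604579
exp(Ea/(R*T)) = 99.940907
tau = 0.051 * 0.08139875 * 99.940907 = 0.4149 ms


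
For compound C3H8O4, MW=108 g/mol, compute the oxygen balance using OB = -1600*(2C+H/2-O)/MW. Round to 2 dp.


OB = -1600 * (2C + H/2 - O) / MW
Inner = 2*3 + 8/2 - 4 = 6.00
OB = -1600 * 6.00 / 108 = -88.89%


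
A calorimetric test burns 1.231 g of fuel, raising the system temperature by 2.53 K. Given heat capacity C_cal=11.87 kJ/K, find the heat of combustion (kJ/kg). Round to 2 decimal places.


Hc = C_cal * delta_T / m_fuel
Q_released = 11.87 * 2.53 = 30.0311 kJ
m_fuel = 1.231 g = 1.231/1000 kg = 0.001231 kg
Hc = 30.0311 / 0.001231 = 24395.69 kJ/kg


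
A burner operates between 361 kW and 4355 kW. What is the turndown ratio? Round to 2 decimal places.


TDR = Q_max / Q_min
TDR = 4355 / 361 = 12.06


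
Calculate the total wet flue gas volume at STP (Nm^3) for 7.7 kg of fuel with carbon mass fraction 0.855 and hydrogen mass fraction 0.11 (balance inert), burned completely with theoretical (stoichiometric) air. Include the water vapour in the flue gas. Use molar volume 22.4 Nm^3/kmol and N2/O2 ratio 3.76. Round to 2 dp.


Per kg fuel: CO2 = (C/12 kmol)*22.4 = (0.855/12)*22.4 = 1.59600 Nm^3
Per kg fuel: H2O = (H/2 kmol)*22.4 = (0.11/2)*22.4 = 1.23200 Nm^3
O2 needed per kg fuel = C/12 + H/4 = 0.855/12 + 0.11/4 = 0.09875000 kmol
Per kg fuel: N2 = O2*3.76*22.4 = 0.09875000*3.76*22.4 = 8.31712 Nm^3
Total per kg = 1.59600 + 1.23200 + 8.31712 = 11.14512 Nm^3
Total = 11.14512 * 7.7 = 85.82 Nm^3


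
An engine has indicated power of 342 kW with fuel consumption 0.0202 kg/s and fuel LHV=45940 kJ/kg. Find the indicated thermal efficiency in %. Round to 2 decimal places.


eta_ith = (IP / (mf * LHV)) * 100
Denominator = 0.0202 * 45940 = 927.9880 kW
eta_ith = (342 / 927.9880) * 100 = 36.85%


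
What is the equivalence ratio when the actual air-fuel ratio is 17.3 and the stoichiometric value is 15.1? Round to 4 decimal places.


phi = AFR_stoich / AFR_actual
phi = 15.1 / 17.3 = 0.8728


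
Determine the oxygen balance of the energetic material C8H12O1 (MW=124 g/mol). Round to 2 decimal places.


OB = -1600 * (2C + H/2 - O) / MW
Inner = 2*8 + 12/2 - 1 = 21.00
OB = -1600 * 21.00 / 124 = -270.97%


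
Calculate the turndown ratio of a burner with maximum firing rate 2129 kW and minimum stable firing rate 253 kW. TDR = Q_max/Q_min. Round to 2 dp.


TDR = Q_max / Q_min
TDR = 2129 / 253 = 8.42


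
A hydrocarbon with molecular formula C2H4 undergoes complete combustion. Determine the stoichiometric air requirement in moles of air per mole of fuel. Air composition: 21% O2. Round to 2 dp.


Balanced combustion: C2H4 + 3 O2 -> 2 CO2 + 2 H2O
O2 needed = C + H/4 = 2 + 4/4 = 3.00 moles
Air moles = O2 / 0.21 = 3.00 / 0.21 = 14.29 moles air


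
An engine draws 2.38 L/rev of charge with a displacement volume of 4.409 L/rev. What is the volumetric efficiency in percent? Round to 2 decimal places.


eta_v = (V_actual / V_disp) * 100
Ratio = 2.38 / 4.409 = 0.5398
eta_v = 0.5398 * 100 = 53.98%


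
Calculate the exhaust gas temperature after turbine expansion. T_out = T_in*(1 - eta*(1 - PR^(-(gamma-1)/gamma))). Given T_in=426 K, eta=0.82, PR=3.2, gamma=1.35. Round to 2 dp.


T_out = T_in * (1 - eta * (1 - PR^(-(gamma-1)/gamma)))
Exponent = -(1.35-1)/1.35 = -0.25925926
PR^exp = 3.2^(-0.25925926) = 0.73966521
Factor = 1 - 0.82*(1 - 0.73966521) = 0.78652547
T_out = 426 * 0.78652547 = 335.06 K


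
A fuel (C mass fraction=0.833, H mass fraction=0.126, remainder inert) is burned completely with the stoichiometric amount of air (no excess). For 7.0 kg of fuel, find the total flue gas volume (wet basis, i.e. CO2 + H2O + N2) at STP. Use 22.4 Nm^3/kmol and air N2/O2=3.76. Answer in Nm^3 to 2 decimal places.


Per kg fuel: CO2 = (C/12 kmol)*22.4 = (0.833/12)*22.4 = 1.55493 Nm^3
Per kg fuel: H2O = (H/2 kmol)*22.4 = (0.126/2)*22.4 = 1.41120 Nm^3
O2 needed per kg fuel = C/12 + H/4 = 0.833/12 + 0.126/4 = 0.10091667 kmol
Per kg fuel: N2 = O2*3.76*22.4 = 0.10091667*3.76*22.4 = 8.49961 Nm^3
Total per kg = 1.55493 + 1.41120 + 8.49961 = 11.46574 Nm^3
Total = 11.46574 * 7.0 = 80.26 Nm^3


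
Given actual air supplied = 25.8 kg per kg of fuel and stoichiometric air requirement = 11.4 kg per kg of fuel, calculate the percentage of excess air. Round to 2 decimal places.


Excess air = actual - stoichiometric = 25.8 - 11.4 = 14.40 kg/kg fuel
Excess air % = (excess / stoich) * 100 = (14.40 / 11.4) * 100 = 126.32%


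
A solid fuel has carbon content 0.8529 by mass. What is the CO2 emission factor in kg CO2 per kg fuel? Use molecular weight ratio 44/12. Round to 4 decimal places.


EF = C_frac * (M_CO2 / M_C)
EF = 0.8529 * (44/12)
EF = 0.8529 * 3.666667 = 3.1273 kg_CO2/kg_fuel


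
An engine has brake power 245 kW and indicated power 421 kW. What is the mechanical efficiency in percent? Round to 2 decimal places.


eta_mech = (BP / IP) * 100
Ratio = 245 / 421 = 0.5819
eta_mech = 0.5819 * 100 = 58.19%


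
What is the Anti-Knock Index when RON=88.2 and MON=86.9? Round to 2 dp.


AKI = (RON + MON) / 2
AKI = (88.2 + 86.9) / 2
AKI = 175.1 / 2 = 87.55


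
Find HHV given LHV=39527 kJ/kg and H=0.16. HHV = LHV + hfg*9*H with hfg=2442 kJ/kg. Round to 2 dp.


HHV = LHV + hfg * 9 * H
Water addition = 2442 * 9 * 0.16 = 3516.480 kJ/kg
HHV = 39527 + 3516.480 = 43043.48 kJ/kg


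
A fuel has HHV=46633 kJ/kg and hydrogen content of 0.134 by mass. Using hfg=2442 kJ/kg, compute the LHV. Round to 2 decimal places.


LHV = HHV - hfg * 9 * H
Water correction = 2442 * 9 * 0.134 = 2945.052 kJ/kg
LHV = 46633 - 2945.052 = 43687.95 kJ/kg


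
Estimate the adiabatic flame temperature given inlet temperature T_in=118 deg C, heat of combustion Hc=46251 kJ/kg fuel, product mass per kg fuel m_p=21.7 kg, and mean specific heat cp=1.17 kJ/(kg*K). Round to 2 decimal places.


T_ad = T_in + Hc / (m_p * cp)
Denominator = 21.7 * 1.17 = 25.3890
Temperature rise = 46251 / 25.3890 = 1821.69 K
T_ad = 118 + 1821.69 = 1939.69 deg C


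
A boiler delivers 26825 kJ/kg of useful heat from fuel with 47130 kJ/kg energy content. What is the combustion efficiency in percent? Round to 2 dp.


Efficiency = (Q_useful / Q_fuel) * 100
Efficiency = (26825 / 47130) * 100
Efficiency = 0.5692 * 100 = 56.92%


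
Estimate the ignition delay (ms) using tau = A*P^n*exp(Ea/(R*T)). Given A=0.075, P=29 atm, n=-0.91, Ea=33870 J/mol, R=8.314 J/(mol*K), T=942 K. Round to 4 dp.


tau = A * P^n * exp(Ea/(R*T))
P^n = 29^(-0.91) = 0.04668935
Ea/(R*T) = 33870/(8.314*942) = 4.324683
exp(Ea/(R*T)) = 75.541558
tau = 0.075 * 0.04668935 * 75.541558 = 0.2645 ms


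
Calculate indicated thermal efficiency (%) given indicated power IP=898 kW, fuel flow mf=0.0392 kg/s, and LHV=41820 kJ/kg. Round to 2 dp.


eta_ith = (IP / (mf * LHV)) * 100
Denominator = 0.0392 * 41820 = 1639.3440 kW
eta_ith = (898 / 1639.3440) * 100 = 54.78%


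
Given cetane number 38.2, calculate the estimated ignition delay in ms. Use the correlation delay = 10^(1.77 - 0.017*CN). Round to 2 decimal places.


delay = 10^(1.77 - 0.017*CN)
Exponent = 1.77 - 0.017*38.2 = 1.1206
delay = 10^1.1206 = 13.20 ms


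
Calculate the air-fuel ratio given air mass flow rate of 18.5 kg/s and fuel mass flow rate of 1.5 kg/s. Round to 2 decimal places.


AFR = m_air / m_fuel
AFR = 18.5 / 1.5 = 12.33


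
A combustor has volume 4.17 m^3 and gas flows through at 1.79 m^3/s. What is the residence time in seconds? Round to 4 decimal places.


tau = V / Q_flow
tau = 4.17 / 1.79 = 2.3296 s


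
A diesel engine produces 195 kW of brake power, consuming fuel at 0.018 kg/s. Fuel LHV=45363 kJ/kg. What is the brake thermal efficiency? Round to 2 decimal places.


eta_BTE = (BP / (mf * LHV)) * 100
Denominator = 0.018 * 45363 = 816.5340 kW
eta_BTE = (195 / 816.5340) * 100 = 23.88%


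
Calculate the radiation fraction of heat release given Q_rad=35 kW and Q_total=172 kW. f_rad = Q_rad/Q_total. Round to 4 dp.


f_rad = Q_rad / Q_total
f_rad = 35 / 172 = 0.2035


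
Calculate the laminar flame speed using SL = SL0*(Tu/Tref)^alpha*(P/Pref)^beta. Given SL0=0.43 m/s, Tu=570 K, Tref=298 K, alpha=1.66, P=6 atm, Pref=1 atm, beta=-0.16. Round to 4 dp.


SL = SL0 * (Tu/Tref)^alpha * (P/Pref)^beta
T ratio = 570/298 = 1.91275168
(T ratio)^alpha = 1.91275168^1.66 = 2.934629
(P/Pref)^beta = 6^(-0.16) = 0.750751
SL = 0.43 * 2.934629 * 0.750751 = 0.9474 m/s


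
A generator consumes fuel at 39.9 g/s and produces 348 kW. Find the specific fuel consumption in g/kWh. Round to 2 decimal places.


SFC = (mf / BP) * 3600
Rate = 39.9 / 348 = 0.114655 g/(s*kW)
SFC = 0.114655 * 3600 = 412.76 g/kWh


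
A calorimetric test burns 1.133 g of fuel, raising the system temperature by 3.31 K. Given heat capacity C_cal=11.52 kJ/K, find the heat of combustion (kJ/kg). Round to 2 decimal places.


Hc = C_cal * delta_T / m_fuel
Q_released = 11.52 * 3.31 = 38.1312 kJ
m_fuel = 1.133 g = 1.133/1000 kg = 0.001133 kg
Hc = 38.1312 / 0.001133 = 33655.08 kJ/kg


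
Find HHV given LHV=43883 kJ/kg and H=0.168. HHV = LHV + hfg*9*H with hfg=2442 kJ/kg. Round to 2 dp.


HHV = LHV + hfg * 9 * H
Water addition = 2442 * 9 * 0.168 = 3692.304 kJ/kg
HHV = 43883 + 3692.304 = 47575.30 kJ/kg


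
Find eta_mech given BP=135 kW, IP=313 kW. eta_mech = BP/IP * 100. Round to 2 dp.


eta_mech = (BP / IP) * 100
Ratio = 135 / 313 = 0.4313
eta_mech = 0.4313 * 100 = 43.13%


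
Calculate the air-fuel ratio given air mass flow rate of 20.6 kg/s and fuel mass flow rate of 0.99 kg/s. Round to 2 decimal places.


AFR = m_air / m_fuel
AFR = 20.6 / 0.99 = 20.81


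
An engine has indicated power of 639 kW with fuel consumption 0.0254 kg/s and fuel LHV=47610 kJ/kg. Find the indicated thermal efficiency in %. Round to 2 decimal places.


eta_ith = (IP / (mf * LHV)) * 100
Denominator = 0.0254 * 47610 = 1209.2940 kW
eta_ith = (639 / 1209.2940) * 100 = 52.84%


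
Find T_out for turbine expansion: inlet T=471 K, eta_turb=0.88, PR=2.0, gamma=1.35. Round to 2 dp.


T_out = T_in * (1 - eta * (1 - PR^(-(gamma-1)/gamma)))
Exponent = -(1.35-1)/1.35 = -0.25925926
PR^exp = 2.0^(-0.25925926) = 0.83551680
Factor = 1 - 0.88*(1 - 0.83551680) = 0.85525478
T_out = 471 * 0.85525478 = 402.83 K


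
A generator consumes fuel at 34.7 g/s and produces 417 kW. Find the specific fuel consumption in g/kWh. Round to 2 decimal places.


SFC = (mf / BP) * 3600
Rate = 34.7 / 417 = 0.083213 g/(s*kW)
SFC = 0.083213 * 3600 = 299.57 g/kWh


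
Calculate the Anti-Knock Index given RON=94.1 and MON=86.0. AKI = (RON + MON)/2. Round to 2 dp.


AKI = (RON + MON) / 2
AKI = (94.1 + 86.0) / 2
AKI = 180.1 / 2 = 90.05


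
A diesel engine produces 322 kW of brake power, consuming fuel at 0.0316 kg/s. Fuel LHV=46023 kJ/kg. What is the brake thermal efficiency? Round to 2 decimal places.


eta_BTE = (BP / (mf * LHV)) * 100
Denominator = 0.0316 * 46023 = 1454.3268 kW
eta_BTE = (322 / 1454.3268) * 100 = 22.14%


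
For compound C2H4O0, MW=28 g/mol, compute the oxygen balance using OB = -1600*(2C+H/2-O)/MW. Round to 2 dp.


OB = -1600 * (2C + H/2 - O) / MW
Inner = 2*2 + 4/2 - 0 = 6.00
OB = -1600 * 6.00 / 28 = -342.86%


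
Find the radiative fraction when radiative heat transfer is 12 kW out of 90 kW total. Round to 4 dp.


f_rad = Q_rad / Q_total
f_rad = 12 / 90 = 0.1333


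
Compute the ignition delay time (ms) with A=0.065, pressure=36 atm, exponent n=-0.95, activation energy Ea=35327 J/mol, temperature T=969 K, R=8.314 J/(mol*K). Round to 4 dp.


tau = A * P^n * exp(Ea/(R*T))
P^n = 36^(-0.95) = 0.03322864
Ea/(R*T) = 35327/(8.314*969) = 4.385034
exp(Ea/(R*T)) = 80.240948
tau = 0.065 * 0.03322864 * 80.240948 = 0.1733 ms


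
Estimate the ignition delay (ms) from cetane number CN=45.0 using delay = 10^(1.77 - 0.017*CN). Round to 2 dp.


delay = 10^(1.77 - 0.017*CN)
Exponent = 1.77 - 0.017*45.0 = 1.0050
delay = 10^1.0050 = 10.12 ms


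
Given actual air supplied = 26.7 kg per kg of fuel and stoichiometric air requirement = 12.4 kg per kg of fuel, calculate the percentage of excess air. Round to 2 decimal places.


Excess air = actual - stoichiometric = 26.7 - 12.4 = 14.30 kg/kg fuel
Excess air % = (excess / stoich) * 100 = (14.30 / 12.4) * 100 = 115.32%


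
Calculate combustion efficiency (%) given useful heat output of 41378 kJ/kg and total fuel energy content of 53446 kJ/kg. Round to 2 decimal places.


Efficiency = (Q_useful / Q_fuel) * 100
Efficiency = (41378 / 53446) * 100
Efficiency = 0.7742 * 100 = 77.42%


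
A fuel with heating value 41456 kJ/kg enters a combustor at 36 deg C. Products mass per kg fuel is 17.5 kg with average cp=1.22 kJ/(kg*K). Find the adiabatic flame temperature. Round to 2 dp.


T_ad = T_in + Hc / (m_p * cp)
Denominator = 17.5 * 1.22 = 21.3500
Temperature rise = 41456 / 21.3500 = 1941.73 K
T_ad = 36 + 1941.73 = 1977.73 deg C


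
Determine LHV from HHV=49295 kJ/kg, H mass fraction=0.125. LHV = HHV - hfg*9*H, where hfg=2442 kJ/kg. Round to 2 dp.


LHV = HHV - hfg * 9 * H
Water correction = 2442 * 9 * 0.125 = 2747.250 kJ/kg
LHV = 49295 - 2747.250 = 46547.75 kJ/kg


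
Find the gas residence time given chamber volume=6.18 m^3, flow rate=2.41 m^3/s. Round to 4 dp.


tau = V / Q_flow
tau = 6.18 / 2.41 = 2.5643 s


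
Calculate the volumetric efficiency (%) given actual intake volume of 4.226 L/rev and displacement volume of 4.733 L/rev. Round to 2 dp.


eta_v = (V_actual / V_disp) * 100
Ratio = 4.226 / 4.733 = 0.8929
eta_v = 0.8929 * 100 = 89.29%


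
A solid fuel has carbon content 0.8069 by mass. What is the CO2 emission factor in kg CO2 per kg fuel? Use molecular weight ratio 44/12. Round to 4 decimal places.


EF = C_frac * (M_CO2 / M_C)
EF = 0.8069 * (44/12)
EF = 0.8069 * 3.666667 = 2.9586 kg_CO2/kg_fuel


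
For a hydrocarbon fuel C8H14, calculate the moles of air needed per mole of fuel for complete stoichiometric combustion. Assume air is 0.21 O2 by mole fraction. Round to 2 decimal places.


Balanced combustion: C8H14 + 11.5 O2 -> 8 CO2 + 7 H2O
O2 needed = C + H/4 = 8 + 14/4 = 11.50 moles
Air moles = O2 / 0.21 = 11.50 / 0.21 = 54.76 moles air


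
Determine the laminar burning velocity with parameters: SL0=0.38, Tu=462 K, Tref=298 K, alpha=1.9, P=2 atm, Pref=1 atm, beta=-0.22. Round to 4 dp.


SL = SL0 * (Tu/Tref)^alpha * (P/Pref)^beta
T ratio = 462/298 = 1.55033557
(T ratio)^alpha = 1.55033557^1.9 = 2.300429
(P/Pref)^beta = 2^(-0.22) = 0.858565
SL = 0.38 * 2.300429 * 0.858565 = 0.7505 m/s


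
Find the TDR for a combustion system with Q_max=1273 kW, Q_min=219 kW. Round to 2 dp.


TDR = Q_max / Q_min
TDR = 1273 / 219 = 5.81


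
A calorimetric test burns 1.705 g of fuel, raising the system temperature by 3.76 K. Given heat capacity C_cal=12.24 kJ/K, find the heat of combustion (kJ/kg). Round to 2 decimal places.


Hc = C_cal * delta_T / m_fuel
Q_released = 12.24 * 3.76 = 46.0224 kJ
m_fuel = 1.705 g = 1.705/1000 kg = 0.001705 kg
Hc = 46.0224 / 0.001705 = 26992.61 kJ/kg


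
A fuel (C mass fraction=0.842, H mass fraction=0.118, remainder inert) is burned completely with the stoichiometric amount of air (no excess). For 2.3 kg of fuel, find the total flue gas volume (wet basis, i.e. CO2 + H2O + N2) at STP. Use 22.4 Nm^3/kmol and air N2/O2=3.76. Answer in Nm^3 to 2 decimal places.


Per kg fuel: CO2 = (C/12 kmol)*22.4 = (0.842/12)*22.4 = 1.57173 Nm^3
Per kg fuel: H2O = (H/2 kmol)*22.4 = (0.118/2)*22.4 = 1.32160 Nm^3
O2 needed per kg fuel = C/12 + H/4 = 0.842/12 + 0.118/4 = 0.09966667 kmol
Per kg fuel: N2 = O2*3.76*22.4 = 0.09966667*3.76*22.4 = 8.39433 Nm^3
Total per kg = 1.57173 + 1.32160 + 8.39433 = 11.28766 Nm^3
Total = 11.28766 * 2.3 = 25.96 Nm^3


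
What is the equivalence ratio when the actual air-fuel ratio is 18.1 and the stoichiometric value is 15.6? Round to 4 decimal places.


phi = AFR_stoich / AFR_actual
phi = 15.6 / 18.1 = 0.8619


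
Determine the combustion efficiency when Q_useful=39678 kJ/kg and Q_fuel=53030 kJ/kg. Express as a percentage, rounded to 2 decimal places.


Efficiency = (Q_useful / Q_fuel) * 100
Efficiency = (39678 / 53030) * 100
Efficiency = 0.7482 * 100 = 74.82%


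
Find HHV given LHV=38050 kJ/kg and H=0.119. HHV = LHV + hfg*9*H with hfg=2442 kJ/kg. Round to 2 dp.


HHV = LHV + hfg * 9 * H
Water addition = 2442 * 9 * 0.119 = 2615.382 kJ/kg
HHV = 38050 + 2615.382 = 40665.38 kJ/kg


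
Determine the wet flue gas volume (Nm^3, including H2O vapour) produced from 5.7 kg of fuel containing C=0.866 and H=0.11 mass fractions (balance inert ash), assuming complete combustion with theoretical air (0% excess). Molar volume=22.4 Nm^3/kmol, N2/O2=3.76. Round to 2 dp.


Per kg fuel: CO2 = (C/12 kmol)*22.4 = (0.866/12)*22.4 = 1.61653 Nm^3
Per kg fuel: H2O = (H/2 kmol)*22.4 = (0.11/2)*22.4 = 1.23200 Nm^3
O2 needed per kg fuel = C/12 + H/4 = 0.866/12 + 0.11/4 = 0.09966667 kmol
Per kg fuel: N2 = O2*3.76*22.4 = 0.09966667*3.76*22.4 = 8.39433 Nm^3
Total per kg = 1.61653 + 1.23200 + 8.39433 = 11.24286 Nm^3
Total = 11.24286 * 5.7 = 64.08 Nm^3


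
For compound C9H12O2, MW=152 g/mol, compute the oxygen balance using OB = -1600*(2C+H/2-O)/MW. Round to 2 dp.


OB = -1600 * (2C + H/2 - O) / MW
Inner = 2*9 + 12/2 - 2 = 22.00
OB = -1600 * 22.00 / 152 = -231.58%


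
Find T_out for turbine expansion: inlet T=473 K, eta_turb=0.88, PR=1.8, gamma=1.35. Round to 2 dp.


T_out = T_in * (1 - eta * (1 - PR^(-(gamma-1)/gamma)))
Exponent = -(1.35-1)/1.35 = -0.25925926
PR^exp = 1.8^(-0.25925926) = 0.85865408
Factor = 1 - 0.88*(1 - 0.85865408) = 0.87561559
T_out = 473 * 0.87561559 = 414.17 K


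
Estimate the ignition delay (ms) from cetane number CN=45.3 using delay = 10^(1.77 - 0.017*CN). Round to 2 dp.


delay = 10^(1.77 - 0.017*CN)
Exponent = 1.77 - 0.017*45.3 = 0.9999
delay = 10^0.9999 = 10.00 ms


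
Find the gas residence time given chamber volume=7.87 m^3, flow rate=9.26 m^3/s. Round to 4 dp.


tau = V / Q_flow
tau = 7.87 / 9.26 = 0.8499 s


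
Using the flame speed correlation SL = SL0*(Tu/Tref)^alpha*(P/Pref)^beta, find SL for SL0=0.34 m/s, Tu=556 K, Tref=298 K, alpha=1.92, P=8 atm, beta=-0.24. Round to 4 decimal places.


SL = SL0 * (Tu/Tref)^alpha * (P/Pref)^beta
T ratio = 556/298 = 1.86577181
(T ratio)^alpha = 1.86577181^1.92 = 3.311680
(P/Pref)^beta = 8^(-0.24) = 0.607097
SL = 0.34 * 3.311680 * 0.607097 = 0.6836 m/s


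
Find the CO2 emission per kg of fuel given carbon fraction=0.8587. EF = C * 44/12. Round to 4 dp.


EF = C_frac * (M_CO2 / M_C)
EF = 0.8587 * (44/12)
EF = 0.8587 * 3.666667 = 3.1486 kg_CO2/kg_fuel


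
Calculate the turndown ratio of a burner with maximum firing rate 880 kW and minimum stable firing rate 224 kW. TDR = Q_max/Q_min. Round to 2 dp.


TDR = Q_max / Q_min
TDR = 880 / 224 = 3.93


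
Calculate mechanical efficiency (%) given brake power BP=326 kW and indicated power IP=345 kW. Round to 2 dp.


eta_mech = (BP / IP) * 100
Ratio = 326 / 345 = 0.9449
eta_mech = 0.9449 * 100 = 94.49%


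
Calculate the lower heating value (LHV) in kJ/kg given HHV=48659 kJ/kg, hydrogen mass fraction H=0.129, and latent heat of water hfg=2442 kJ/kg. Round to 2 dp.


LHV = HHV - hfg * 9 * H
Water correction = 2442 * 9 * 0.129 = 2835.162 kJ/kg
LHV = 48659 - 2835.162 = 45823.84 kJ/kg


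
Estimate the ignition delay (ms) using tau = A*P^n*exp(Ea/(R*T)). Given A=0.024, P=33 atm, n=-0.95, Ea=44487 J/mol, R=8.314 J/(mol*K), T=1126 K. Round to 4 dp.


tau = A * P^n * exp(Ea/(R*T))
P^n = 33^(-0.95) = 0.03609207
Ea/(R*T) = 44487/(8.314*1126) = 4.752091
exp(Ea/(R*T)) = 115.826174
tau = 0.024 * 0.03609207 * 115.826174 = 0.1003 ms


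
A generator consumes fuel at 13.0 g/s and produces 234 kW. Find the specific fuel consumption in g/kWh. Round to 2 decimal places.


SFC = (mf / BP) * 3600
Rate = 13.0 / 234 = 0.055556 g/(s*kW)
SFC = 0.055556 * 3600 = 200.00 g/kWh


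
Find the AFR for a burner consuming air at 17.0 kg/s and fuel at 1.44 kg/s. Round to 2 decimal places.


AFR = m_air / m_fuel
AFR = 17.0 / 1.44 = 11.81


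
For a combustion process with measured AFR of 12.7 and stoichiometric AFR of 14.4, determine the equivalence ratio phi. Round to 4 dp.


phi = AFR_stoich / AFR_actual
phi = 14.4 / 12.7 = 1.1339


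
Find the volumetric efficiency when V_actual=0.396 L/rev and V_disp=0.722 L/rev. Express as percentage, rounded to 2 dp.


eta_v = (V_actual / V_disp) * 100
Ratio = 0.396 / 0.722 = 0.5485
eta_v = 0.5485 * 100 = 54.85%


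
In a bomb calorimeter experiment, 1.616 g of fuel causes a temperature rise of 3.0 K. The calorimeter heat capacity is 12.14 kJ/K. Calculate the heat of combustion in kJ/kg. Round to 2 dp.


Hc = C_cal * delta_T / m_fuel
Q_released = 12.14 * 3.0 = 36.4200 kJ
m_fuel = 1.616 g = 1.616/1000 kg = 0.001616 kg
Hc = 36.4200 / 0.001616 = 22537.13 kJ/kg


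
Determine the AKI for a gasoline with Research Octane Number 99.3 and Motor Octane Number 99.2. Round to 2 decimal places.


AKI = (RON + MON) / 2
AKI = (99.3 + 99.2) / 2
AKI = 198.5 / 2 = 99.25


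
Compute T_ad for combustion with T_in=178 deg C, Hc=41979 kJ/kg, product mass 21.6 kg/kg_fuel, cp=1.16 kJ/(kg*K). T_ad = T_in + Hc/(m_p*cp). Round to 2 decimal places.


T_ad = T_in + Hc / (m_p * cp)
Denominator = 21.6 * 1.16 = 25.0560
Temperature rise = 41979 / 25.0560 = 1675.41 K
T_ad = 178 + 1675.41 = 1853.41 deg C


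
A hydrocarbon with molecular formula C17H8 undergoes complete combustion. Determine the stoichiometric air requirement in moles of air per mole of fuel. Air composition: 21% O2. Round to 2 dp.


Balanced combustion: C17H8 + 19 O2 -> 17 CO2 + 4 H2O
O2 needed = C + H/4 = 17 + 8/4 = 19.00 moles
Air moles = O2 / 0.21 = 19.00 / 0.21 = 90.48 moles air


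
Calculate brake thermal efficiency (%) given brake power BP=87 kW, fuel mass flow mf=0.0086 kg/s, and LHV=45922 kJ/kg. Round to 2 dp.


eta_BTE = (BP / (mf * LHV)) * 100
Denominator = 0.0086 * 45922 = 394.9292 kW
eta_BTE = (87 / 394.9292) * 100 = 22.03%


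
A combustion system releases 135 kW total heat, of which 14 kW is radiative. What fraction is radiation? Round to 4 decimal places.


f_rad = Q_rad / Q_total
f_rad = 14 / 135 = 0.1037


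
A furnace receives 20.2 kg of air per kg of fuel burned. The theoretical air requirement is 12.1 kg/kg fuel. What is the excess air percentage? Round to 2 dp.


Excess air = actual - stoichiometric = 20.2 - 12.1 = 8.10 kg/kg fuel
Excess air % = (excess / stoich) * 100 = (8.10 / 12.1) * 100 = 66.94%


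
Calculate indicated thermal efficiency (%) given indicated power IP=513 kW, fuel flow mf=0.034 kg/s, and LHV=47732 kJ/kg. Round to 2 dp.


eta_ith = (IP / (mf * LHV)) * 100
Denominator = 0.034 * 47732 = 1622.8880 kW
eta_ith = (513 / 1622.8880) * 100 = 31.61%


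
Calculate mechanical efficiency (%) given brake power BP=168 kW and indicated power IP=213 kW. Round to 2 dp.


eta_mech = (BP / IP) * 100
Ratio = 168 / 213 = 0.7887
eta_mech = 0.7887 * 100 = 78.87%


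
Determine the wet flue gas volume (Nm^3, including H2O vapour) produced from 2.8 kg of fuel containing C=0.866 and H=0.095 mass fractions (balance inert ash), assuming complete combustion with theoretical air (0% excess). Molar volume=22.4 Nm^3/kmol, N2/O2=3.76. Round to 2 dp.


Per kg fuel: CO2 = (C/12 kmol)*22.4 = (0.866/12)*22.4 = 1.61653 Nm^3
Per kg fuel: H2O = (H/2 kmol)*22.4 = (0.095/2)*22.4 = 1.06400 Nm^3
O2 needed per kg fuel = C/12 + H/4 = 0.866/12 + 0.095/4 = 0.09591667 kmol
Per kg fuel: N2 = O2*3.76*22.4 = 0.09591667*3.76*22.4 = 8.07849 Nm^3
Total per kg = 1.61653 + 1.06400 + 8.07849 = 10.75902 Nm^3
Total = 10.75902 * 2.8 = 30.13 Nm^3


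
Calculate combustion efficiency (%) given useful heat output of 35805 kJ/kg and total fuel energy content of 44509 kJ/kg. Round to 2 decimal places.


Efficiency = (Q_useful / Q_fuel) * 100
Efficiency = (35805 / 44509) * 100
Efficiency = 0.8044 * 100 = 80.44%


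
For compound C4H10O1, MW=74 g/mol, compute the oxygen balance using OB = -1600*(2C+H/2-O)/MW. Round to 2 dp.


OB = -1600 * (2C + H/2 - O) / MW
Inner = 2*4 + 10/2 - 1 = 12.00
OB = -1600 * 12.00 / 74 = -259.46%


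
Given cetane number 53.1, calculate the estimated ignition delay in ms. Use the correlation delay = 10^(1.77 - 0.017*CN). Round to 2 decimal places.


delay = 10^(1.77 - 0.017*CN)
Exponent = 1.77 - 0.017*53.1 = 0.8673
delay = 10^0.8673 = 7.37 ms


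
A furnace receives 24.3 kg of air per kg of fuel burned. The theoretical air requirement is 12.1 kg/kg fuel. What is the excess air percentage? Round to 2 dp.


Excess air = actual - stoichiometric = 24.3 - 12.1 = 12.20 kg/kg fuel
Excess air % = (excess / stoich) * 100 = (12.20 / 12.1) * 100 = 100.83%


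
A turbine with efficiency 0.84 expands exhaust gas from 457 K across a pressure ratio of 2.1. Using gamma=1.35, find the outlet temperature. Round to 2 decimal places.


T_out = T_in * (1 - eta * (1 - PR^(-(gamma-1)/gamma)))
Exponent = -(1.35-1)/1.35 = -0.25925926
PR^exp = 2.1^(-0.25925926) = 0.82501466
Factor = 1 - 0.84*(1 - 0.82501466) = 0.85301231
T_out = 457 * 0.85301231 = 389.83 K


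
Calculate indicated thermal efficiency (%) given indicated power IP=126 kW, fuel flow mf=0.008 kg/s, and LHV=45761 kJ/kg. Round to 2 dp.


eta_ith = (IP / (mf * LHV)) * 100
Denominator = 0.008 * 45761 = 366.0880 kW
eta_ith = (126 / 366.0880) * 100 = 34.42%


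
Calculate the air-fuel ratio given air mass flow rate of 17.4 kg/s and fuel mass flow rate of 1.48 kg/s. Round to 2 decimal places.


AFR = m_air / m_fuel
AFR = 17.4 / 1.48 = 11.76


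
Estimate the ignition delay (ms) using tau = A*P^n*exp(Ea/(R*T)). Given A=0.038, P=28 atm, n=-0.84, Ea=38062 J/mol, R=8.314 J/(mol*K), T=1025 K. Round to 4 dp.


tau = A * P^n * exp(Ea/(R*T))
P^n = 28^(-0.84) = 0.06086775
Ea/(R*T) = 38062/(8.314*1025) = 4.466401
exp(Ea/(R*T)) = 87.042898
tau = 0.038 * 0.06086775 * 87.042898 = 0.2013 ms


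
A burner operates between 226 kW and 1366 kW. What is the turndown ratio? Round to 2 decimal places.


TDR = Q_max / Q_min
TDR = 1366 / 226 = 6.04


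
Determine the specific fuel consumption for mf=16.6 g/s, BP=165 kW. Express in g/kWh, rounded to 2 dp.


SFC = (mf / BP) * 3600
Rate = 16.6 / 165 = 0.100606 g/(s*kW)
SFC = 0.100606 * 3600 = 362.18 g/kWh


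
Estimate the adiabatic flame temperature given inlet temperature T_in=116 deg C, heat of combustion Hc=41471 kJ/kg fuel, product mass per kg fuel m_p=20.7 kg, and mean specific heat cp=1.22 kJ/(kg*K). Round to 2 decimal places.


T_ad = T_in + Hc / (m_p * cp)
Denominator = 20.7 * 1.22 = 25.2540
Temperature rise = 41471 / 25.2540 = 1642.16 K
T_ad = 116 + 1642.16 = 1758.16 deg C


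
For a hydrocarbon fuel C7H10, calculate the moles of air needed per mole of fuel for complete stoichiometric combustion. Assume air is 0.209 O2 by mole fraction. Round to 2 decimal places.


Balanced combustion: C7H10 + 9.5 O2 -> 7 CO2 + 5 H2O
O2 needed = C + H/4 = 7 + 10/4 = 9.50 moles
Air moles = O2 / 0.209 = 9.50 / 0.209 = 45.45 moles air


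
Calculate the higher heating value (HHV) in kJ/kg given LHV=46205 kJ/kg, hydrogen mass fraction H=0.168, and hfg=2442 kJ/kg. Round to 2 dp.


HHV = LHV + hfg * 9 * H
Water addition = 2442 * 9 * 0.168 = 3692.304 kJ/kg
HHV = 46205 + 3692.304 = 49897.30 kJ/kg


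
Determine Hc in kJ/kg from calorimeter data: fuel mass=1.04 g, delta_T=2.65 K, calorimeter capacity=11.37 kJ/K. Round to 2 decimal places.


Hc = C_cal * delta_T / m_fuel
Q_released = 11.37 * 2.65 = 30.1305 kJ
m_fuel = 1.04 g = 1.04/1000 kg = 0.001040 kg
Hc = 30.1305 / 0.001040 = 28971.63 kJ/kg


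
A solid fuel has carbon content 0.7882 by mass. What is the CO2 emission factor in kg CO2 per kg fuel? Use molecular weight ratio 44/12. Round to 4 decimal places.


EF = C_frac * (M_CO2 / M_C)
EF = 0.7882 * (44/12)
EF = 0.7882 * 3.666667 = 2.8901 kg_CO2/kg_fuel


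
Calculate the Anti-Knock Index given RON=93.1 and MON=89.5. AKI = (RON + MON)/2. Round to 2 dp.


AKI = (RON + MON) / 2
AKI = (93.1 + 89.5) / 2
AKI = 182.6 / 2 = 91.30


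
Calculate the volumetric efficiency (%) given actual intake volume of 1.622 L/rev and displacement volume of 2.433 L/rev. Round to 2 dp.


eta_v = (V_actual / V_disp) * 100
Ratio = 1.622 / 2.433 = 0.6667
eta_v = 0.6667 * 100 = 66.67%


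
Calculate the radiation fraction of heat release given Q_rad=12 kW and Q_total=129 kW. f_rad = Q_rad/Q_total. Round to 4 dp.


f_rad = Q_rad / Q_total
f_rad = 12 / 129 = 0.0930


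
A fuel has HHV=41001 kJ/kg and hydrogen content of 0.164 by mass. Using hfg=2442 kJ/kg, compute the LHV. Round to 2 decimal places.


LHV = HHV - hfg * 9 * H
Water correction = 2442 * 9 * 0.164 = 3604.392 kJ/kg
LHV = 41001 - 3604.392 = 37396.61 kJ/kg


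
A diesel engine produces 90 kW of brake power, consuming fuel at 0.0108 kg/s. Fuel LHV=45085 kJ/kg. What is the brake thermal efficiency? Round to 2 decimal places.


eta_BTE = (BP / (mf * LHV)) * 100
Denominator = 0.0108 * 45085 = 486.9180 kW
eta_BTE = (90 / 486.9180) * 100 = 18.48%


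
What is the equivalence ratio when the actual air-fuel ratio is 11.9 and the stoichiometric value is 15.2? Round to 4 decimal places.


phi = AFR_stoich / AFR_actual
phi = 15.2 / 11.9 = 1.2773


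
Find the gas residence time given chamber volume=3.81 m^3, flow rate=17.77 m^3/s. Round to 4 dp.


tau = V / Q_flow
tau = 3.81 / 17.77 = 0.2144 s


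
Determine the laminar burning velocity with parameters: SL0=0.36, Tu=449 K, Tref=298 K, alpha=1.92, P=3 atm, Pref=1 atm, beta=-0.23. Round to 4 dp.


SL = SL0 * (Tu/Tref)^alpha * (P/Pref)^beta
T ratio = 449/298 = 1.50671141
(T ratio)^alpha = 1.50671141^1.92 = 2.196938
(P/Pref)^beta = 3^(-0.23) = 0.776716
SL = 0.36 * 2.196938 * 0.776716 = 0.6143 m/s


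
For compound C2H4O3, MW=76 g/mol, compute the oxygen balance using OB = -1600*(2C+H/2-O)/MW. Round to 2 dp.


OB = -1600 * (2C + H/2 - O) / MW
Inner = 2*2 + 4/2 - 3 = 3.00
OB = -1600 * 3.00 / 76 = -63.16%


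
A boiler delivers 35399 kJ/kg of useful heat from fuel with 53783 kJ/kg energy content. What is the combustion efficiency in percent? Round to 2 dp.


Efficiency = (Q_useful / Q_fuel) * 100
Efficiency = (35399 / 53783) * 100
Efficiency = 0.6582 * 100 = 65.82%


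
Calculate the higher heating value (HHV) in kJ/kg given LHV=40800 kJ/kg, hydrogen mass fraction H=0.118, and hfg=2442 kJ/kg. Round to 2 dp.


HHV = LHV + hfg * 9 * H
Water addition = 2442 * 9 * 0.118 = 2593.404 kJ/kg
HHV = 40800 + 2593.404 = 43393.40 kJ/kg


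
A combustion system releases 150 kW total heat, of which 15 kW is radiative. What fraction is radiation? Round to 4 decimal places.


f_rad = Q_rad / Q_total
f_rad = 15 / 150 = 0.1000


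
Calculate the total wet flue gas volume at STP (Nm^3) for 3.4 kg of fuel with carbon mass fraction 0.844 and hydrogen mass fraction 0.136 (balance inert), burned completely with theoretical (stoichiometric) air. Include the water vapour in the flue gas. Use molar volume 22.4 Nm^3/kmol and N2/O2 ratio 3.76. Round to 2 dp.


Per kg fuel: CO2 = (C/12 kmol)*22.4 = (0.844/12)*22.4 = 1.57547 Nm^3
Per kg fuel: H2O = (H/2 kmol)*22.4 = (0.136/2)*22.4 = 1.52320 Nm^3
O2 needed per kg fuel = C/12 + H/4 = 0.844/12 + 0.136/4 = 0.10433333 kmol
Per kg fuel: N2 = O2*3.76*22.4 = 0.10433333*3.76*22.4 = 8.78737 Nm^3
Total per kg = 1.57547 + 1.52320 + 8.78737 = 11.88604 Nm^3
Total = 11.88604 * 3.4 = 40.41 Nm^3


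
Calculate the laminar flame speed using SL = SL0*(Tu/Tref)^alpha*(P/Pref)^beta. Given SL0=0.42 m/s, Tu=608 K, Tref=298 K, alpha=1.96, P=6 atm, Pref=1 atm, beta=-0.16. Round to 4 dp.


SL = SL0 * (Tu/Tref)^alpha * (P/Pref)^beta
T ratio = 608/298 = 2.04026846
(T ratio)^alpha = 2.04026846^1.96 = 4.045639
(P/Pref)^beta = 6^(-0.16) = 0.750751
SL = 0.42 * 4.045639 * 0.750751 = 1.2757 m/s


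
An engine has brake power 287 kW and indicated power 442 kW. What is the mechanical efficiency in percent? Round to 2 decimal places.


eta_mech = (BP / IP) * 100
Ratio = 287 / 442 = 0.6493
eta_mech = 0.6493 * 100 = 64.93%


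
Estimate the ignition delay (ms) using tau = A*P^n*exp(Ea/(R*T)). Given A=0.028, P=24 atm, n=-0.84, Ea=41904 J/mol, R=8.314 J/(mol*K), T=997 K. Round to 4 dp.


tau = A * P^n * exp(Ea/(R*T))
P^n = 24^(-0.84) = 0.06928234
Ea/(R*T) = 41904/(8.314*997) = 5.055339
exp(Ea/(R*T)) = 156.857731
tau = 0.028 * 0.06928234 * 156.857731 = 0.3043 ms


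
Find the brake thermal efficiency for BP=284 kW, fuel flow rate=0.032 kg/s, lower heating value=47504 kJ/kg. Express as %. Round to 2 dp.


eta_BTE = (BP / (mf * LHV)) * 100
Denominator = 0.032 * 47504 = 1520.1280 kW
eta_BTE = (284 / 1520.1280) * 100 = 18.68%


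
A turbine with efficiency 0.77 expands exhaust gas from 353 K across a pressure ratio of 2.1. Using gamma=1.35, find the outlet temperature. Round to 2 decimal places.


T_out = T_in * (1 - eta * (1 - PR^(-(gamma-1)/gamma)))
Exponent = -(1.35-1)/1.35 = -0.25925926
PR^exp = 2.1^(-0.25925926) = 0.82501466
Factor = 1 - 0.77*(1 - 0.82501466) = 0.86526129
T_out = 353 * 0.86526129 = 305.44 K


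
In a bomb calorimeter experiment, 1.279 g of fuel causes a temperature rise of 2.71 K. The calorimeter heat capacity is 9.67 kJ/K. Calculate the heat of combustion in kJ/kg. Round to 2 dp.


Hc = C_cal * delta_T / m_fuel
Q_released = 9.67 * 2.71 = 26.2057 kJ
m_fuel = 1.279 g = 1.279/1000 kg = 0.001279 kg
Hc = 26.2057 / 0.001279 = 20489.21 kJ/kg


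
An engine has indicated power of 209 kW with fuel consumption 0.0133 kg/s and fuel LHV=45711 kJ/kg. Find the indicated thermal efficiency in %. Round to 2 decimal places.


eta_ith = (IP / (mf * LHV)) * 100
Denominator = 0.0133 * 45711 = 607.9563 kW
eta_ith = (209 / 607.9563) * 100 = 34.38%


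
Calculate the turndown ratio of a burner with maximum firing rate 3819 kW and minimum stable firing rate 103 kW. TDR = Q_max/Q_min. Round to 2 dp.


TDR = Q_max / Q_min
TDR = 3819 / 103 = 37.08


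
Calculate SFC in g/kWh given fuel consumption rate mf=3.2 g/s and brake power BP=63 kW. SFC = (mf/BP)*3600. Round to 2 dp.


SFC = (mf / BP) * 3600
Rate = 3.2 / 63 = 0.050794 g/(s*kW)
SFC = 0.050794 * 3600 = 182.86 g/kWh


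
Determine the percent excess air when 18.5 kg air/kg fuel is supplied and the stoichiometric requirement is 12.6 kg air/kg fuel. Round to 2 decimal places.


Excess air = actual - stoichiometric = 18.5 - 12.6 = 5.90 kg/kg fuel
Excess air % = (excess / stoich) * 100 = (5.90 / 12.6) * 100 = 46.83%


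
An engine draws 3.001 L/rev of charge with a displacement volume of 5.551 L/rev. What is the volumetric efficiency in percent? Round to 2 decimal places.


eta_v = (V_actual / V_disp) * 100
Ratio = 3.001 / 5.551 = 0.5406
eta_v = 0.5406 * 100 = 54.06%


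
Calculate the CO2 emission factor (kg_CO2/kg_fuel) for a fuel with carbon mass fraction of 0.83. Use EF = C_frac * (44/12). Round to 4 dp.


EF = C_frac * (M_CO2 / M_C)
EF = 0.83 * (44/12)
EF = 0.83 * 3.666667 = 3.0433 kg_CO2/kg_fuel


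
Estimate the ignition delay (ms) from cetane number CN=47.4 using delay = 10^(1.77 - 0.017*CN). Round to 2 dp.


delay = 10^(1.77 - 0.017*CN)
Exponent = 1.77 - 0.017*47.4 = 0.9642
delay = 10^0.9642 = 9.21 ms


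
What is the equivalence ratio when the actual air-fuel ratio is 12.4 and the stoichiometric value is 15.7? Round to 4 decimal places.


phi = AFR_stoich / AFR_actual
phi = 15.7 / 12.4 = 1.2661


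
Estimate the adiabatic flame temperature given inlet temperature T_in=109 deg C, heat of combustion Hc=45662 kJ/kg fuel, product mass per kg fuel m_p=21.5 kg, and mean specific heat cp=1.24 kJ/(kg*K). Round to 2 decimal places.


T_ad = T_in + Hc / (m_p * cp)
Denominator = 21.5 * 1.24 = 26.6600
Temperature rise = 45662 / 26.6600 = 1712.75 K
T_ad = 109 + 1712.75 = 1821.75 deg C


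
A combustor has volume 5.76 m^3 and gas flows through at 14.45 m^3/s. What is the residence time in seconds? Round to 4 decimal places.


tau = V / Q_flow
tau = 5.76 / 14.45 = 0.3986 s


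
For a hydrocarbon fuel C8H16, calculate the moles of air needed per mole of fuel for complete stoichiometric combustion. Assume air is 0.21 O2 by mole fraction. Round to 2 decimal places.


Balanced combustion: C8H16 + 12 O2 -> 8 CO2 + 8 H2O
O2 needed = C + H/4 = 8 + 16/4 = 12.00 moles
Air moles = O2 / 0.21 = 12.00 / 0.21 = 57.14 moles air


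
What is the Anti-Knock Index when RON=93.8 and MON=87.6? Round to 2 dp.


AKI = (RON + MON) / 2
AKI = (93.8 + 87.6) / 2
AKI = 181.4 / 2 = 90.70


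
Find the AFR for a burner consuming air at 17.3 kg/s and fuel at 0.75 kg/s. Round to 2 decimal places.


AFR = m_air / m_fuel
AFR = 17.3 / 0.75 = 23.07
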